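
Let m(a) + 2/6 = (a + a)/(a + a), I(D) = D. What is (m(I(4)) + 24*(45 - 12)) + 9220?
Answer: 30038/3 ≈ 10013.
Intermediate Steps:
m(a) = ⅔ (m(a) = -⅓ + (a + a)/(a + a) = -⅓ + (2*a)/((2*a)) = -⅓ + (2*a)*(1/(2*a)) = -⅓ + 1 = ⅔)
(m(I(4)) + 24*(45 - 12)) + 9220 = (⅔ + 24*(45 - 12)) + 9220 = (⅔ + 24*33) + 9220 = (⅔ + 792) + 9220 = 2378/3 + 9220 = 30038/3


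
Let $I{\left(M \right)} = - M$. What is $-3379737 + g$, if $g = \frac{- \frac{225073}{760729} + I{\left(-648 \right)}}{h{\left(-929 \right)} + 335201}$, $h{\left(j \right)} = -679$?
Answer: $- \frac{860077453611453187}{254480586538} \approx -3.3797 \cdot 10^{6}$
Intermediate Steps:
$g = \frac{492727319}{254480586538}$ ($g = \frac{- \frac{225073}{760729} - -648}{-679 + 335201} = \frac{\left(-225073\right) \frac{1}{760729} + 648}{334522} = \left(- \frac{225073}{760729} + 648\right) \frac{1}{334522} = \frac{492727319}{760729} \cdot \frac{1}{334522} = \frac{492727319}{254480586538} \approx 0.0019362$)
$-3379737 + g = -3379737 + \frac{492727319}{254480586538} = - \frac{860077453611453187}{254480586538}$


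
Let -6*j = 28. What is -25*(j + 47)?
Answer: -3175/3 ≈ -1058.3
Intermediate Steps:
j = -14/3 (j = -⅙*28 = -14/3 ≈ -4.6667)
-25*(j + 47) = -25*(-14/3 + 47) = -25*127/3 = -3175/3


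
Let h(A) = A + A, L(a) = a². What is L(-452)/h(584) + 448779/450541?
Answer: 5785718896/32889493 ≈ 175.91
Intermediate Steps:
h(A) = 2*A
L(-452)/h(584) + 448779/450541 = (-452)²/((2*584)) + 448779/450541 = 204304/1168 + 448779*(1/450541) = 204304*(1/1168) + 448779/450541 = 12769/73 + 448779/450541 = 5785718896/32889493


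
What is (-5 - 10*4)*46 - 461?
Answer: -2531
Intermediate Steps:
(-5 - 10*4)*46 - 461 = (-5 - 40)*46 - 461 = -45*46 - 461 = -2070 - 461 = -2531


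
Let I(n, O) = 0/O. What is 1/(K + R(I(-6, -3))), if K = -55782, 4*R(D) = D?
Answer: -1/55782 ≈ -1.7927e-5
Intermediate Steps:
I(n, O) = 0
R(D) = D/4
1/(K + R(I(-6, -3))) = 1/(-55782 + (¼)*0) = 1/(-55782 + 0) = 1/(-55782) = -1/55782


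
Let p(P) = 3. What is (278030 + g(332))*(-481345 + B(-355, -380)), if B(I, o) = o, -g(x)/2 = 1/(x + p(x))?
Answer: -8973577924560/67 ≈ -1.3393e+11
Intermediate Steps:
g(x) = -2/(3 + x) (g(x) = -2/(x + 3) = -2/(3 + x))
(278030 + g(332))*(-481345 + B(-355, -380)) = (278030 - 2/(3 + 332))*(-481345 - 380) = (278030 - 2/335)*(-481725) = (93140048/335)*(-481725) = -8973577924560/67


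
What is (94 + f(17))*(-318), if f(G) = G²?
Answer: -121794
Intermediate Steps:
(94 + f(17))*(-318) = (94 + 17²)*(-318) = (94 + 289)*(-318) = 383*(-318) = -121794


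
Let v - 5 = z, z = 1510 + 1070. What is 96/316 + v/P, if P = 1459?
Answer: 239231/115261 ≈ 2.0756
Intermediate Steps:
z = 2580
v = 2585 (v = 5 + 2580 = 2585)
96/316 + v/P = 96/316 + 2585/1459 = 96*(1/316) + 2585*(1/1459) = 24/79 + 2585/1459 = 239231/115261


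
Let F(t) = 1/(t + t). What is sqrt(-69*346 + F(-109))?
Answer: I*sqrt(1134588194)/218 ≈ 154.51*I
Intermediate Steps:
F(t) = 1/(2*t)
sqrt(-69*346 + F(-109)) = sqrt(-69*346 + (1/2)/(-109)) = sqrt(-23874 + (1/2)*(-1/109)) = sqrt(-23874 - 1/218) = sqrt(-5204533/218) = I*sqrt(1134588194)/218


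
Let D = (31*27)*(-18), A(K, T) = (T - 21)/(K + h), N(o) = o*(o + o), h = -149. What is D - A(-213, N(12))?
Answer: -5453625/362 ≈ -15065.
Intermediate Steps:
N(o) = 2*o² (N(o) = o*(2*o) = 2*o²)
A(K, T) = (-21 + T)/(-149 + K) (A(K, T) = (T - 21)/(K - 149) = (-21 + T)/(-149 + K))
D = -15066 (D = 837*(-18) = -15066)
D - A(-213, N(12)) = -15066 - (-21 + 2*12²)/(-149 - 213) = -15066 - (-21 + 2*144)/(-362) = -15066 - (-1)*(-21 + 288)/362 = -15066 - (-1)*267/362 = -15066 - 1*(-267/362) = -15066 + 267/362 = -5453625/362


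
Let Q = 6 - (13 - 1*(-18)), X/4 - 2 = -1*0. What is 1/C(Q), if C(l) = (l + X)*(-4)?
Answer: 1/68 ≈ 0.014706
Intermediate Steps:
X = 8 (X = 8 + 4*(-1*0) = 8 + 4*0 = 8 + 0 = 8)
Q = -25 (Q = 6 - (13 + 18) = 6 - 1*31 = 6 - 31 = -25)
C(l) = -32 - 4*l (C(l) = (l + 8)*(-4) = (8 + l)*(-4) = -32 - 4*l)
1/C(Q) = 1/(-32 - 4*(-25)) = 1/(-32 + 100) = 1/68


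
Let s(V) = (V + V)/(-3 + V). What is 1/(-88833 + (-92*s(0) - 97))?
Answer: -1/88930 ≈ -1.1245e-5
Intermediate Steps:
s(V) = 2*V/(-3 + V) (s(V) = (2*V)/(-3 + V) = 2*V/(-3 + V))
1/(-88833 + (-92*s(0) - 97)) = 1/(-88833 + (-184*0/(-3 + 0) - 97)) = 1/(-88833 + (-184*0/(-3) - 97)) = 1/(-88833 + (-184*0*(-1)/3 - 97)) = 1/(-88833 + (-92*0 - 97)) = 1/(-88833 + (0 - 97)) = 1/(-88833 - 97) = 1/(-88930) = -1/88930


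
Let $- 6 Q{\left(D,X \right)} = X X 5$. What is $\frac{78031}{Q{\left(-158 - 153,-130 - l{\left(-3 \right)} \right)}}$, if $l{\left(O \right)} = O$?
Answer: $- \frac{468186}{80645} \approx -5.8055$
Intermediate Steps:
$Q{\left(D,X \right)} = - \frac{5 X^{2}}{6}$ ($Q{\left(D,X \right)} = - \frac{X X 5}{6} = - \frac{X^{2} \cdot 5}{6} = - \frac{5 X^{2}}{6}$)
$\frac{78031}{Q{\left(-158 - 153,-130 - l{\left(-3 \right)} \right)}} = \frac{78031}{\left(- \frac{5}{6}\right) \left(-130 - -3\right)^{2}} = \frac{78031}{\left(- \frac{5}{6}\right) \left(-130 + 3\right)^{2}} = \frac{78031}{\left(- \frac{5}{6}\right) \left(-127\right)^{2}} = \frac{78031}{\left(- \frac{5}{6}\right) 16129} = \frac{78031}{- \frac{80645}{6}} = 78031 \left(- \frac{6}{80645}\right) = - \frac{468186}{80645}$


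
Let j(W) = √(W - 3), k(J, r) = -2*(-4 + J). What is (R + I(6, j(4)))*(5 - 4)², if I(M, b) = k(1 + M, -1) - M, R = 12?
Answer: 0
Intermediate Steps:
k(J, r) = 8 - 2*J
j(W) = √(-3 + W)
I(M, b) = 6 - 3*M (I(M, b) = (8 - 2*(1 + M)) - M = (8 + (-2 - 2*M)) - M = (6 - 2*M) - M = 6 - 3*M)
(R + I(6, j(4)))*(5 - 4)² = (12 + (6 - 3*6))*(5 - 4)² = (12 + (6 - 18))*1² = (12 - 12)*1 = 0*1 = 0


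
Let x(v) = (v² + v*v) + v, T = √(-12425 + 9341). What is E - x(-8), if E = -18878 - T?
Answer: -18998 - 2*I*√771 ≈ -18998.0 - 55.534*I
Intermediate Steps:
T = 2*I*√771 (T = √(-3084) = 2*I*√771 ≈ 55.534*I)
x(v) = v + 2*v² (x(v) = (v² + v²) + v = 2*v² + v = v + 2*v²)
E = -18878 - 2*I*√771 ≈ -18878.0 - 55.534*I
E - x(-8) = (-18878 - 2*I*√771) - (-8)*(1 + 2*(-8)) = (-18878 - 2*I*√771) - (-8)*(1 - 16) = (-18878 - 2*I*√771) - (-8)*(-15) = (-18878 - 2*I*√771) - 1*120 = (-18878 - 2*I*√771) - 120 = -18998 - 2*I*√771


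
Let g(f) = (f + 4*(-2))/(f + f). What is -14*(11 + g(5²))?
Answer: -3969/25 ≈ -158.76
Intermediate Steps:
g(f) = (-8 + f)/(2*f) (g(f) = (f - 8)/((2*f)) = (-8 + f)*(1/(2*f)) = (-8 + f)/(2*f))
-14*(11 + g(5²)) = -14*(11 + (-8 + 5²)/(2*(5²))) = -14*(11 + (½)*(-8 + 25)/25) = -14*(11 + (½)*(1/25)*17) = -14*(11 + 17/50) = -14*567/50 = -3969/25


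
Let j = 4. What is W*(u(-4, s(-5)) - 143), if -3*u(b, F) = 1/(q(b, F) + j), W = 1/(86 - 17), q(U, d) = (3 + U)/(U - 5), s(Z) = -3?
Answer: -5294/2553 ≈ -2.0736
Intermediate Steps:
q(U, d) = (3 + U)/(-5 + U)
W = 1/69 ≈ 0.014493
u(b, F) = -1/(3*(4 + (3 + b)/(-5 + b))) (u(b, F) = -1/(3*((3 + b)/(-5 + b) + 4)) = -1/(3*(4 + (3 + b)/(-5 + b))))
W*(u(-4, s(-5)) - 143) = ((5 - 1*(-4))/(3*(-17 + 5*(-4))) - 143)/69 = ((5 + 4)/(3*(-17 - 20)) - 143)/69 = ((1/3)*9/(-37) - 143)/69 = ((1/3)*(-1/37)*9 - 143)/69 = (-3/37 - 143)/69 = (1/69)*(-5294/37) = -5294/2553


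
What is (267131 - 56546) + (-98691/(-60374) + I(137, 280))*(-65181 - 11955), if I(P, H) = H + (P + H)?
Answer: -1620416974197/30187 ≈ -5.3679e+7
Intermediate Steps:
I(P, H) = P + 2*H (I(P, H) = H + (H + P) = P + 2*H)
(267131 - 56546) + (-98691/(-60374) + I(137, 280))*(-65181 - 11955) = (267131 - 56546) + (-98691/(-60374) + (137 + 2*280))*(-65181 - 11955) = 210585 + (-98691*(-1/60374) + (137 + 560))*(-77136) = 210585 + (98691/60374 + 697)*(-77136) = 210585 + (42179369/60374)*(-77136) = 210585 - 1626773903592/30187 = -1620416974197/30187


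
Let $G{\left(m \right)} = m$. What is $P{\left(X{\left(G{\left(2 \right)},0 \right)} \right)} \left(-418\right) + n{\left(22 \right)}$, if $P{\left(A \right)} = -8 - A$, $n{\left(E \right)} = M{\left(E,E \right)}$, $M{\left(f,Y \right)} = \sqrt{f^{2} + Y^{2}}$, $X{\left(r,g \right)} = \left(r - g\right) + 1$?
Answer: $4598 + 22 \sqrt{2} \approx 4629.1$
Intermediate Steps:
$X{\left(r,g \right)} = 1 + r - g$
$M{\left(f,Y \right)} = \sqrt{Y^{2} + f^{2}}$
$n{\left(E \right)} = \sqrt{2} \sqrt{E^{2}}$ ($n{\left(E \right)} = \sqrt{E^{2} + E^{2}} = \sqrt{2 E^{2}} = \sqrt{2} \sqrt{E^{2}}$)
$P{\left(X{\left(G{\left(2 \right)},0 \right)} \right)} \left(-418\right) + n{\left(22 \right)} = \left(-8 - \left(1 + 2 - 0\right)\right) \left(-418\right) + \sqrt{2} \sqrt{22^{2}} = \left(-8 - \left(1 + 2 + 0\right)\right) \left(-418\right) + \sqrt{2} \sqrt{484} = \left(-8 - 3\right) \left(-418\right) + \sqrt{2} \cdot 22 = \left(-8 - 3\right) \left(-418\right) + 22 \sqrt{2} = \left(-11\right) \left(-418\right) + 22 \sqrt{2} = 4598 + 22 \sqrt{2}$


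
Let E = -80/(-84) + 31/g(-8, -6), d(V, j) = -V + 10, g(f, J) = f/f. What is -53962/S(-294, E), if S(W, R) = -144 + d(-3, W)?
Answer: 53962/131 ≈ 411.92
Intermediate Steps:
g(f, J) = 1
d(V, j) = 10 - V
E = 671/21 (E = -80/(-84) + 31/1 = -80*(-1/84) + 31*1 = 20/21 + 31 = 671/21 ≈ 31.952)
S(W, R) = -131 (S(W, R) = -144 + (10 - 1*(-3)) = -144 + (10 + 3) = -144 + 13 = -131)
-53962/S(-294, E) = -53962/(-131) = -53962*(-1/131) = 53962/131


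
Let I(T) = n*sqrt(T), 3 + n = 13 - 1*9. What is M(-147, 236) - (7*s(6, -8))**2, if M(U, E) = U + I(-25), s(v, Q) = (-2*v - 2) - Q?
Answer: -1911 + 5*I ≈ -1911.0 + 5.0*I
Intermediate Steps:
s(v, Q) = -2 - Q - 2*v (s(v, Q) = (-2 - 2*v) - Q = -2 - Q - 2*v)
n = 1 (n = -3 + (13 - 1*9) = -3 + (13 - 9) = -3 + 4 = 1)
I(T) = sqrt(T) (I(T) = 1*sqrt(T) = sqrt(T))
M(U, E) = U + 5*I (M(U, E) = U + sqrt(-25) = U + 5*I)
M(-147, 236) - (7*s(6, -8))**2 = (-147 + 5*I) - (7*(-2 - 1*(-8) - 2*6))**2 = (-147 + 5*I) - (7*(-2 + 8 - 12))**2 = (-147 + 5*I) - (7*(-6))**2 = (-147 + 5*I) - 1*(-42)**2 = (-147 + 5*I) - 1*1764 = (-147 + 5*I) - 1764 = -1911 + 5*I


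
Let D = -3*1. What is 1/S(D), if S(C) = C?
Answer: -1/3 ≈ -0.33333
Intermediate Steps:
D = -3
1/S(D) = 1/(-3) = -1/3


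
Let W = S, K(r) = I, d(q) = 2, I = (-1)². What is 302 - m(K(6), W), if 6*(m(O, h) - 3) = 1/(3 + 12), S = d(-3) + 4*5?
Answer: 26909/90 ≈ 298.99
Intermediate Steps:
I = 1
K(r) = 1
S = 22 (S = 2 + 4*5 = 2 + 20 = 22)
W = 22
m(O, h) = 271/90 (m(O, h) = 3 + 1/(6*(3 + 12)) = 3 + (⅙)/15 = 3 + (⅙)*(1/15) = 3 + 1/90 = 271/90)
302 - m(K(6), W) = 302 - 1*271/90 = 302 - 271/90 = 26909/90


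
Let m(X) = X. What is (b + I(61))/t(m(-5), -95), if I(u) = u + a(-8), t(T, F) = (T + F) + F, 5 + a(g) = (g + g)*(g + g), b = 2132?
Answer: -188/15 ≈ -12.533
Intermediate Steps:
a(g) = -5 + 4*g² (a(g) = -5 + (g + g)*(g + g) = -5 + (2*g)*(2*g) = -5 + 4*g²)
t(T, F) = T + 2*F (t(T, F) = (F + T) + F = T + 2*F)
I(u) = 251 + u (I(u) = u + (-5 + 4*(-8)²) = u + (-5 + 4*64) = u + (-5 + 256) = u + 251 = 251 + u)
(b + I(61))/t(m(-5), -95) = (2132 + (251 + 61))/(-5 + 2*(-95)) = (2132 + 312)/(-5 - 190) = 2444/(-195) = 2444*(-1/195) = -188/15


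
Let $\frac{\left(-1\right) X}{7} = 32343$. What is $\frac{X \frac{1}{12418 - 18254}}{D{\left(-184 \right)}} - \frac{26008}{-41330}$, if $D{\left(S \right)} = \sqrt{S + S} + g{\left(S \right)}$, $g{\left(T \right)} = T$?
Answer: $\frac{3145737773}{7477258280} - \frac{75467 i \sqrt{23}}{16644272} \approx 0.42071 - 0.021745 i$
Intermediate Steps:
$X = -226401$ ($X = \left(-7\right) 32343 = -226401$)
$D{\left(S \right)} = S + \sqrt{2} \sqrt{S}$ ($D{\left(S \right)} = \sqrt{S + S} + S = \sqrt{2 S} + S = \sqrt{2} \sqrt{S} + S = S + \sqrt{2} \sqrt{S}$)
$\frac{X \frac{1}{12418 - 18254}}{D{\left(-184 \right)}} - \frac{26008}{-41330} = \frac{\left(-226401\right) \frac{1}{12418 - 18254}}{-184 + \sqrt{2} \sqrt{-184}} - \frac{26008}{-41330} = \frac{\left(-226401\right) \frac{1}{-5836}}{-184 + \sqrt{2} \cdot 2 i \sqrt{46}} - - \frac{13004}{20665} = \frac{\left(-226401\right) \left(- \frac{1}{5836}\right)}{-184 + 4 i \sqrt{23}} + \frac{13004}{20665} = \frac{226401}{5836 \left(-184 + 4 i \sqrt{23}\right)} + \frac{13004}{20665} = \frac{13004}{20665} + \frac{226401}{5836 \left(-184 + 4 i \sqrt{23}\right)}$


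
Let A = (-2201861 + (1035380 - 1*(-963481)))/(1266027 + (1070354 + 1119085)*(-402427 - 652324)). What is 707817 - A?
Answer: 116755006120700561/164950836333 ≈ 7.0782e+5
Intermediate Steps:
A = 14500/164950836333 (A = (-2201861 + (1035380 + 963481))/(1266027 + 2189439*(-1054751)) = (-2201861 + 1998861)/(1266027 - 2309312974689) = -203000/(-2309311708662) = -203000*(-1/2309311708662) = 14500/164950836333 ≈ 8.7905e-8)
707817 - A = 707817 - 1*14500/164950836333 = 707817 - 14500/164950836333 = 116755006120700561/164950836333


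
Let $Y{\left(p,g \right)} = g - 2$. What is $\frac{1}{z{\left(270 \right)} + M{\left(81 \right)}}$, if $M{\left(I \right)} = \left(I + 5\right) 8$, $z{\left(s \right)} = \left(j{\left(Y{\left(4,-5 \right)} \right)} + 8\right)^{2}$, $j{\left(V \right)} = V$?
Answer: $\frac{1}{689} \approx 0.0014514$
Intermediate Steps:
$Y{\left(p,g \right)} = -2 + g$
$z{\left(s \right)} = 1$ ($z{\left(s \right)} = \left(\left(-2 - 5\right) + 8\right)^{2} = \left(-7 + 8\right)^{2} = 1^{2} = 1$)
$M{\left(I \right)} = 40 + 8 I$ ($M{\left(I \right)} = \left(5 + I\right) 8 = 40 + 8 I$)
$\frac{1}{z{\left(270 \right)} + M{\left(81 \right)}} = \frac{1}{1 + \left(40 + 8 \cdot 81\right)} = \frac{1}{1 + \left(40 + 648\right)} = \frac{1}{1 + 688} = \frac{1}{689}$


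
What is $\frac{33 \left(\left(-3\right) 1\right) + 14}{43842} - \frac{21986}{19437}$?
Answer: $- \frac{321854119}{284052318} \approx -1.1331$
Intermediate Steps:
$\frac{33 \left(\left(-3\right) 1\right) + 14}{43842} - \frac{21986}{19437} = \left(33 \left(-3\right) + 14\right) \frac{1}{43842} - \frac{21986}{19437} = \left(-99 + 14\right) \frac{1}{43842} - \frac{21986}{19437} = \left(-85\right) \frac{1}{43842} - \frac{21986}{19437} = - \frac{85}{43842} - \frac{21986}{19437} = - \frac{321854119}{284052318}$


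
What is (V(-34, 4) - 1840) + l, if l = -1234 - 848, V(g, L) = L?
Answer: -3918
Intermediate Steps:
l = -2082
(V(-34, 4) - 1840) + l = (4 - 1840) - 2082 = -1836 - 2082 = -3918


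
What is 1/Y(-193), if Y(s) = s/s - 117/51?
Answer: -17/22 ≈ -0.77273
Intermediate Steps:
Y(s) = -22/17 (Y(s) = 1 - 117*1/51 = 1 - 39/17 = -22/17)
1/Y(-193) = 1/(-22/17) = -17/22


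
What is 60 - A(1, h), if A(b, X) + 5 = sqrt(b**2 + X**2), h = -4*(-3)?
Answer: 65 - sqrt(145) ≈ 52.958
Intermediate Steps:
h = 12
A(b, X) = -5 + sqrt(X**2 + b**2) (A(b, X) = -5 + sqrt(b**2 + X**2) = -5 + sqrt(X**2 + b**2))
60 - A(1, h) = 60 - (-5 + sqrt(12**2 + 1**2)) = 60 - (-5 + sqrt(144 + 1)) = 60 - (-5 + sqrt(145)) = 60 + (5 - sqrt(145)) = 65 - sqrt(145)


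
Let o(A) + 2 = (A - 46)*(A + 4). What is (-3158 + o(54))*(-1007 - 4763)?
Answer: 15555920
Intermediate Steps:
o(A) = -2 + (-46 + A)*(4 + A) (o(A) = -2 + (A - 46)*(A + 4) = -2 + (-46 + A)*(4 + A))
(-3158 + o(54))*(-1007 - 4763) = (-3158 + (-186 + 54² - 42*54))*(-1007 - 4763) = (-3158 + (-186 + 2916 - 2268))*(-5770) = (-3158 + 462)*(-5770) = -2696*(-5770) = 15555920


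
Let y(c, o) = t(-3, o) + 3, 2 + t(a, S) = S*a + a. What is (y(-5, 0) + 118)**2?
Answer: 13456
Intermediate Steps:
t(a, S) = -2 + a + S*a (t(a, S) = -2 + (S*a + a) = -2 + (a + S*a) = -2 + a + S*a)
y(c, o) = -2 - 3*o (y(c, o) = (-2 - 3 + o*(-3)) + 3 = (-2 - 3 - 3*o) + 3 = (-5 - 3*o) + 3 = -2 - 3*o)
(y(-5, 0) + 118)**2 = ((-2 - 3*0) + 118)**2 = ((-2 + 0) + 118)**2 = (-2 + 118)**2 = 116**2 = 13456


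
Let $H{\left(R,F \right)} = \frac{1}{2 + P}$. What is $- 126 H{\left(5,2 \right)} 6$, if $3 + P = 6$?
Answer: $- \frac{756}{5} \approx -151.2$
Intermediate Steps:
$P = 3$ ($P = -3 + 6 = 3$)
$H{\left(R,F \right)} = \frac{1}{5}$ ($H{\left(R,F \right)} = \frac{1}{2 + 3} = \frac{1}{5}$)
$- 126 H{\left(5,2 \right)} 6 = - 126 \cdot \frac{1}{5} \cdot 6 = \left(-126\right) \frac{6}{5} = - \frac{756}{5}$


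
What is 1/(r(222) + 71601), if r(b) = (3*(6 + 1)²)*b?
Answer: 1/104235 ≈ 9.5937e-6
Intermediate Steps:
r(b) = 147*b (r(b) = (3*7²)*b = (3*49)*b = 147*b)
1/(r(222) + 71601) = 1/(147*222 + 71601) = 1/(32634 + 71601) = 1/104235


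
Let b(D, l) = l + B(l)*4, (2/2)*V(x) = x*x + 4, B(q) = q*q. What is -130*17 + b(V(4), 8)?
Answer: -1946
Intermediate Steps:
B(q) = q²
V(x) = 4 + x² (V(x) = x*x + 4 = x² + 4 = 4 + x²)
b(D, l) = l + 4*l² (b(D, l) = l + l²*4 = l + 4*l²)
-130*17 + b(V(4), 8) = -130*17 + 8*(1 + 4*8) = -2210 + 8*(1 + 32) = -2210 + 8*33 = -2210 + 264 = -1946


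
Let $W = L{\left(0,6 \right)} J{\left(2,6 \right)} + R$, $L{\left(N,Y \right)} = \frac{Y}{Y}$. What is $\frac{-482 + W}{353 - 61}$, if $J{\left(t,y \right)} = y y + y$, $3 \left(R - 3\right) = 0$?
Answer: $- \frac{437}{292} \approx -1.4966$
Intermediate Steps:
$R = 3$ ($R = 3 + \frac{1}{3} \cdot 0 = 3 + 0 = 3$)
$L{\left(N,Y \right)} = 1$
$J{\left(t,y \right)} = y + y^{2}$ ($J{\left(t,y \right)} = y^{2} + y = y + y^{2}$)
$W = 45$ ($W = 1 \cdot 6 \left(1 + 6\right) + 3 = 1 \cdot 6 \cdot 7 + 3 = 1 \cdot 42 + 3 = 42 + 3 = 45$)
$\frac{-482 + W}{353 - 61} = \frac{-482 + 45}{353 - 61} = - \frac{437}{292}$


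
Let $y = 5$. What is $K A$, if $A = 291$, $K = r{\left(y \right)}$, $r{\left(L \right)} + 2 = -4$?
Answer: $-1746$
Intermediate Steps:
$r{\left(L \right)} = -6$ ($r{\left(L \right)} = -2 - 4 = -6$)
$K = -6$
$K A = \left(-6\right) 291 = -1746$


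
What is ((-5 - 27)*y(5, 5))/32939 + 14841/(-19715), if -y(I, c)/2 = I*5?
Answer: -457303699/649392385 ≈ -0.70420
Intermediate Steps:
y(I, c) = -10*I (y(I, c) = -2*I*5 = -10*I)
((-5 - 27)*y(5, 5))/32939 + 14841/(-19715) = ((-5 - 27)*(-10*5))/32939 + 14841/(-19715) = -32*(-50)*(1/32939) + 14841*(-1/19715) = 1600*(1/32939) - 14841/19715 = 1600/32939 - 14841/19715 = -457303699/649392385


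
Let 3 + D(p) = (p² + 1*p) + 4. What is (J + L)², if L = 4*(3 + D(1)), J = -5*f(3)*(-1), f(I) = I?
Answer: 1521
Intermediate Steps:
D(p) = 1 + p + p² (D(p) = -3 + ((p² + 1*p) + 4) = -3 + ((p² + p) + 4) = -3 + ((p + p²) + 4) = -3 + (4 + p + p²) = 1 + p + p²)
J = 15 (J = -5*3*(-1) = -15*(-1) = 15)
L = 24 (L = 4*(3 + (1 + 1 + 1²)) = 4*(3 + (1 + 1 + 1)) = 4*(3 + 3) = 4*6 = 24)
(J + L)² = (15 + 24)² = 39² = 1521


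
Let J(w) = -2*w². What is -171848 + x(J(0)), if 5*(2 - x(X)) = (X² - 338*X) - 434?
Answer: -858796/5 ≈ -1.7176e+5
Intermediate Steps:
x(X) = 444/5 - X²/5 + 338*X/5 (x(X) = 2 - ((X² - 338*X) - 434)/5 = 2 - (-434 + X² - 338*X)/5 = 2 + (434/5 - X²/5 + 338*X/5) = 444/5 - X²/5 + 338*X/5)
-171848 + x(J(0)) = -171848 + (444/5 - (-2*0²)²/5 + 338*(-2*0²)/5) = -171848 + (444/5 - (-2*0)²/5 + 338*(-2*0)/5) = -171848 + (444/5 - ⅕*0² + (338/5)*0) = -171848 + (444/5 - ⅕*0 + 0) = -171848 + (444/5 + 0 + 0) = -171848 + 444/5 = -858796/5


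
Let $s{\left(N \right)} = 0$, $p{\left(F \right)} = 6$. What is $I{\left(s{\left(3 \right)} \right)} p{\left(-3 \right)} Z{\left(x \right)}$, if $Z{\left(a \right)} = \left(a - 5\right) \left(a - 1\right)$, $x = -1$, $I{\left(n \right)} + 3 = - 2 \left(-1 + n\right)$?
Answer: $-72$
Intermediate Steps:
$I{\left(n \right)} = -1 - 2 n$ ($I{\left(n \right)} = -3 - 2 \left(-1 + n\right) = -3 - \left(-2 + 2 n\right) = -1 - 2 n$)
$Z{\left(a \right)} = \left(-1 + a\right) \left(-5 + a\right)$ ($Z{\left(a \right)} = \left(-5 + a\right) \left(-1 + a\right) = \left(-1 + a\right) \left(-5 + a\right)$)
$I{\left(s{\left(3 \right)} \right)} p{\left(-3 \right)} Z{\left(x \right)} = \left(-1 - 0\right) 6 \left(5 + \left(-1\right)^{2} - -6\right) = \left(-1 + 0\right) 6 \left(5 + 1 + 6\right) = - 6 \cdot 12 = \left(-1\right) 72 = -72$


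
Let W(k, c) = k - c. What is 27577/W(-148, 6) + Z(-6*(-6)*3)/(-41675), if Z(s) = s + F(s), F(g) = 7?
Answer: -20896167/116690 ≈ -179.07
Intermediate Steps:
Z(s) = 7 + s (Z(s) = s + 7 = 7 + s)
27577/W(-148, 6) + Z(-6*(-6)*3)/(-41675) = 27577/(-148 - 1*6) + (7 - 6*(-6)*3)/(-41675) = 27577/(-148 - 6) + (7 + 36*3)*(-1/41675) = 27577/(-154) + (7 + 108)*(-1/41675) = 27577*(-1/154) + 115*(-1/41675) = -2507/14 - 23/8335 = -20896167/116690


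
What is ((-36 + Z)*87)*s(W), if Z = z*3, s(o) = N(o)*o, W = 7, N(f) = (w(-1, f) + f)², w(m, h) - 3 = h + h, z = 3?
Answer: -9471168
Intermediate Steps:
w(m, h) = 3 + 2*h (w(m, h) = 3 + (h + h) = 3 + 2*h)
N(f) = (3 + 3*f)² (N(f) = ((3 + 2*f) + f)² = (3 + 3*f)²)
s(o) = 9*o*(1 + o)² (s(o) = (9*(1 + o)²)*o = 9*o*(1 + o)²)
Z = 9 (Z = 3*3 = 9)
((-36 + Z)*87)*s(W) = ((-36 + 9)*87)*(9*7*(1 + 7)²) = (-27*87)*(9*7*8²) = -21141*7*64 = -2349*4032 = -9471168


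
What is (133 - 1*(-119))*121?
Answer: 30492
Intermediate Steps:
(133 - 1*(-119))*121 = (133 + 119)*121 = 252*121 = 30492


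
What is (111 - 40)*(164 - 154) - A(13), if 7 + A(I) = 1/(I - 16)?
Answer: 2152/3 ≈ 717.33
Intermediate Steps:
A(I) = -7 + 1/(-16 + I) (A(I) = -7 + 1/(I - 16) = -7 + 1/(-16 + I))
(111 - 40)*(164 - 154) - A(13) = (111 - 40)*(164 - 154) - (113 - 7*13)/(-16 + 13) = 71*10 - (113 - 91)/(-3) = 710 - (-1)*22/3 = 710 - 1*(-22/3) = 710 + 22/3 = 2152/3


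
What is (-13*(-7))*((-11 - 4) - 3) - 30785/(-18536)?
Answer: -30331183/18536 ≈ -1636.3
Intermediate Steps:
(-13*(-7))*((-11 - 4) - 3) - 30785/(-18536) = 91*(-15 - 3) - 30785*(-1/18536) = 91*(-18) + 30785/18536 = -1638 + 30785/18536 = -30331183/18536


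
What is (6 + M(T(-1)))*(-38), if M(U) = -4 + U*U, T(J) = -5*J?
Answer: -1026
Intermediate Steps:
M(U) = -4 + U²
(6 + M(T(-1)))*(-38) = (6 + (-4 + (-5*(-1))²))*(-38) = (6 + (-4 + 5²))*(-38) = (6 + (-4 + 25))*(-38) = (6 + 21)*(-38) = 27*(-38) = -1026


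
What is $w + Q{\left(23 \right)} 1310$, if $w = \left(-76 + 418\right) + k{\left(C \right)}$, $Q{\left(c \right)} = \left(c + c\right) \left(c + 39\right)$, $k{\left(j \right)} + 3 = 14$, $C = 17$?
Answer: $3736473$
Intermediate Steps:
$k{\left(j \right)} = 11$ ($k{\left(j \right)} = -3 + 14 = 11$)
$Q{\left(c \right)} = 2 c \left(39 + c\right)$
$w = 353$ ($w = \left(-76 + 418\right) + 11 = 342 + 11 = 353$)
$w + Q{\left(23 \right)} 1310 = 353 + 2 \cdot 23 \left(39 + 23\right) 1310 = 353 + 2 \cdot 23 \cdot 62 \cdot 1310 = 353 + 2852 \cdot 1310 = 353 + 3736120 = 3736473$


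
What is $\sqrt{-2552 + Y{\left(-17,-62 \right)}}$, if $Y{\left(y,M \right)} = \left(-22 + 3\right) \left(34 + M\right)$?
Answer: $2 i \sqrt{505} \approx 44.944 i$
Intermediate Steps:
$Y{\left(y,M \right)} = -646 - 19 M$ ($Y{\left(y,M \right)} = - 19 \left(34 + M\right) = -646 - 19 M$)
$\sqrt{-2552 + Y{\left(-17,-62 \right)}} = \sqrt{-2552 - -532} = \sqrt{-2552 + \left(-646 + 1178\right)} = \sqrt{-2552 + 532} = \sqrt{-2020} = 2 i \sqrt{505}$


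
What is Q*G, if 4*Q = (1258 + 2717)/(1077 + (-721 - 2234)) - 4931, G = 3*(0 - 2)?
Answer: 9264393/1252 ≈ 7399.7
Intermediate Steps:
G = -6 (G = 3*(-2) = -6)
Q = -3088131/2504 (Q = ((1258 + 2717)/(1077 + (-721 - 2234)) - 4931)/4 = (3975/(1077 - 2955) - 4931)/4 = (3975/(-1878) - 4931)/4 = (3975*(-1/1878) - 4931)/4 = (-1325/626 - 4931)/4 = (1/4)*(-3088131/626) = -3088131/2504 ≈ -1233.3)
Q*G = -3088131/2504*(-6) = 9264393/1252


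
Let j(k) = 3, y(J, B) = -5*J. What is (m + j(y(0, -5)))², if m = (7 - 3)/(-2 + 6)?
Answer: 16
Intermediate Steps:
m = 1 (m = 4/4 = 4*(¼) = 1)
(m + j(y(0, -5)))² = (1 + 3)² = 4² = 16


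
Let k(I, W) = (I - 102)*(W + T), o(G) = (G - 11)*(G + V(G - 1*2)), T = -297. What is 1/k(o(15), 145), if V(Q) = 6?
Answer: 1/2736 ≈ 0.00036550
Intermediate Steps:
o(G) = (-11 + G)*(6 + G) (o(G) = (G - 11)*(G + 6) = (-11 + G)*(6 + G))
k(I, W) = (-297 + W)*(-102 + I) (k(I, W) = (I - 102)*(W - 297) = (-102 + I)*(-297 + W) = (-297 + W)*(-102 + I))
1/k(o(15), 145) = 1/(30294 - 297*(-66 + 15² - 5*15) - 102*145 + (-66 + 15² - 5*15)*145) = 1/(30294 - 297*(-66 + 225 - 75) - 14790 + (-66 + 225 - 75)*145) = 1/(30294 - 297*84 - 14790 + 84*145) = 1/(30294 - 24948 - 14790 + 12180) = 1/2736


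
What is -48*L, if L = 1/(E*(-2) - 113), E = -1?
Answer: 16/37 ≈ 0.43243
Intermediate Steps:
L = -1/111 (L = 1/(-1*(-2) - 113) = 1/(2 - 113) = 1/(-111) = -1/111 ≈ -0.0090090)
-48*L = -48*(-1/111) = 16/37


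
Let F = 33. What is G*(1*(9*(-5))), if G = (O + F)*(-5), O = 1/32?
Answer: 237825/32 ≈ 7432.0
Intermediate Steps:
O = 1/32 ≈ 0.031250
G = -5285/32 (G = (1/32 + 33)*(-5) = (1057/32)*(-5) = -5285/32 ≈ -165.16)
G*(1*(9*(-5))) = -5285*9*(-5)/32 = -5285*(-45)/32 = -5285/32*(-45) = 237825/32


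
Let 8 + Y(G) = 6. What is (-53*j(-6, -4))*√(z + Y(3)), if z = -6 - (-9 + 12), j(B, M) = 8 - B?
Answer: -742*I*√11 ≈ -2460.9*I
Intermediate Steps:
Y(G) = -2 (Y(G) = -8 + 6 = -2)
z = -9 (z = -6 - 1*3 = -6 - 3 = -9)
(-53*j(-6, -4))*√(z + Y(3)) = (-53*(8 - 1*(-6)))*√(-9 - 2) = (-53*(8 + 6))*√(-11) = (-53*14)*(I*√11) = -742*I*√11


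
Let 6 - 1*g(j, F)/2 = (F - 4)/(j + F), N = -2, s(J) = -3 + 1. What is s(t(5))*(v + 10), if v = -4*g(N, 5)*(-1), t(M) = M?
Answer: -332/3 ≈ -110.67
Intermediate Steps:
s(J) = -2
g(j, F) = 12 - 2*(-4 + F)/(F + j) (g(j, F) = 12 - 2*(F - 4)/(j + F) = 12 - 2*(-4 + F)/(F + j))
v = 136/3 (v = -8*(4 + 5*5 + 6*(-2))/(5 - 2)*(-1) = -8*(4 + 25 - 12)/3*(-1) = -8*17/3*(-1) = -4*34/3*(-1) = -136/3*(-1) = 136/3 ≈ 45.333)
s(t(5))*(v + 10) = -2*(136/3 + 10) = -2*166/3 = -332/3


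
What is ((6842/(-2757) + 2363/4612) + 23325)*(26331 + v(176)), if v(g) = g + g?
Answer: 7913082697313521/12715284 ≈ 6.2233e+8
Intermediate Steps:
v(g) = 2*g
((6842/(-2757) + 2363/4612) + 23325)*(26331 + v(176)) = ((6842/(-2757) + 2363/4612) + 23325)*(26331 + 2*176) = ((6842*(-1/2757) + 2363*(1/4612)) + 23325)*(26331 + 352) = ((-6842/2757 + 2363/4612) + 23325)*26683 = (-25040513/12715284 + 23325)*26683 = (296558958787/12715284)*26683 = 7913082697313521/12715284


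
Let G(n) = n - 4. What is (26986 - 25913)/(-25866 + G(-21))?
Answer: -1073/25891 ≈ -0.041443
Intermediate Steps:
G(n) = -4 + n
(26986 - 25913)/(-25866 + G(-21)) = (26986 - 25913)/(-25866 + (-4 - 21)) = 1073/(-25866 - 25) = 1073/(-25891) = 1073*(-1/25891) = -1073/25891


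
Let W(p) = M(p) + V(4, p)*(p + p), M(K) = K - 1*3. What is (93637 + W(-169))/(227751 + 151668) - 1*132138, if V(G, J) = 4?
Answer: -50135575709/379419 ≈ -1.3214e+5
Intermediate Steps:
M(K) = -3 + K (M(K) = K - 3 = -3 + K)
W(p) = -3 + 9*p (W(p) = (-3 + p) + 4*(p + p) = (-3 + p) + 4*(2*p) = (-3 + p) + 8*p = -3 + 9*p)
(93637 + W(-169))/(227751 + 151668) - 1*132138 = (93637 + (-3 + 9*(-169)))/(227751 + 151668) - 1*132138 = (93637 + (-3 - 1521))/379419 - 132138 = (93637 - 1524)*(1/379419) - 132138 = 92113*(1/379419) - 132138 = 92113/379419 - 132138 = -50135575709/379419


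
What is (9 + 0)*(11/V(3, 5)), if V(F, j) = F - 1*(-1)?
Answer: 99/4 ≈ 24.750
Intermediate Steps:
V(F, j) = 1 + F (V(F, j) = F + 1 = 1 + F)
(9 + 0)*(11/V(3, 5)) = (9 + 0)*(11/(1 + 3)) = 9*(11/4) = 99/4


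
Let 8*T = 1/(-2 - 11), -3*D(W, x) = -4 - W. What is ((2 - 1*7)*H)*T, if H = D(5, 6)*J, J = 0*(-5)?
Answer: 0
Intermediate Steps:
D(W, x) = 4/3 + W/3 (D(W, x) = -(-4 - W)/3 = 4/3 + W/3)
T = -1/104 (T = 1/(8*(-2 - 11)) = (1/8)/(-13) = (1/8)*(-1/13) = -1/104 ≈ -0.0096154)
J = 0
H = 0 (H = (4/3 + (1/3)*5)*0 = (4/3 + 5/3)*0 = 3*0 = 0)
((2 - 1*7)*H)*T = ((2 - 1*7)*0)*(-1/104) = ((2 - 7)*0)*(-1/104) = -5*0*(-1/104) = 0*(-1/104) = 0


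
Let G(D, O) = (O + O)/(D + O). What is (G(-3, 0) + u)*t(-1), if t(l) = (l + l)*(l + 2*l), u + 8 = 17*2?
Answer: 156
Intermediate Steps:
u = 26 (u = -8 + 17*2 = -8 + 34 = 26)
t(l) = 6*l² (t(l) = (2*l)*(3*l) = 6*l²)
G(D, O) = 2*O/(D + O) (G(D, O) = (2*O)/(D + O) = 2*O/(D + O))
(G(-3, 0) + u)*t(-1) = (2*0/(-3 + 0) + 26)*(6*(-1)²) = (2*0/(-3) + 26)*(6*1) = (2*0*(-⅓) + 26)*6 = (0 + 26)*6 = 26*6 = 156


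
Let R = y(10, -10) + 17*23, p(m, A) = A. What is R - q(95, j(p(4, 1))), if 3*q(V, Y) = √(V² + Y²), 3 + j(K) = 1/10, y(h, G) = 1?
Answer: 392 - √903341/30 ≈ 360.32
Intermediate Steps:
j(K) = -29/10 (j(K) = -3 + 1/10 = -3 + ⅒ = -29/10)
q(V, Y) = √(V² + Y²)/3
R = 392 (R = 1 + 17*23 = 1 + 391 = 392)
R - q(95, j(p(4, 1))) = 392 - √(95² + (-29/10)²)/3 = 392 - √(9025 + 841/100)/3 = 392 - √(903341/100)/3 = 392 - √903341/10/3 = 392 - √903341/30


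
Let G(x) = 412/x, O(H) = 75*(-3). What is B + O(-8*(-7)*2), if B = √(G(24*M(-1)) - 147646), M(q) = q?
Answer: -225 + I*√5315874/6 ≈ -225.0 + 384.27*I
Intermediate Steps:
O(H) = -225
B = I*√5315874/6 (B = √(412/((24*(-1))) - 147646) = √(412/(-24) - 147646) = √(412*(-1/24) - 147646) = √(-103/6 - 147646) = √(-885979/6) = I*√5315874/6 ≈ 384.27*I)
B + O(-8*(-7)*2) = I*√5315874/6 - 225 = -225 + I*√5315874/6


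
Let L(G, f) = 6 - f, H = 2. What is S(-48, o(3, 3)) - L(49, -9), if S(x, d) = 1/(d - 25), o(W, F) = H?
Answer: -346/23 ≈ -15.043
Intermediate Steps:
o(W, F) = 2
S(x, d) = 1/(-25 + d)
S(-48, o(3, 3)) - L(49, -9) = 1/(-25 + 2) - (6 - 1*(-9)) = 1/(-23) - (6 + 9) = -1/23 - 1*15 = -1/23 - 15 = -346/23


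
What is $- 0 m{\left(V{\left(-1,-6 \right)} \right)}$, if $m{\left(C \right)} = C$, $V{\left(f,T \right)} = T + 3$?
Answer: $0$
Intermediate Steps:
$V{\left(f,T \right)} = 3 + T$
$- 0 m{\left(V{\left(-1,-6 \right)} \right)} = - 0 \left(3 - 6\right) = - 0 \left(-3\right) = \left(-1\right) 0 = 0$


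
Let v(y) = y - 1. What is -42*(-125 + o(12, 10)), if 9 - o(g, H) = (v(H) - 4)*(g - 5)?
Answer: 6342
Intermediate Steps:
v(y) = -1 + y
o(g, H) = 9 - (-5 + H)*(-5 + g) (o(g, H) = 9 - ((-1 + H) - 4)*(g - 5) = 9 - (-5 + H)*(-5 + g))
-42*(-125 + o(12, 10)) = -42*(-125 + (-16 + 5*10 + 5*12 - 1*10*12)) = -42*(-125 + (-16 + 50 + 60 - 120)) = -42*(-125 - 26) = -42*(-151) = 6342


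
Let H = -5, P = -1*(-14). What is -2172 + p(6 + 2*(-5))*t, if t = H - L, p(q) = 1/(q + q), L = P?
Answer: -17357/8 ≈ -2169.6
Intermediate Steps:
P = 14
L = 14
p(q) = 1/(2*q)
t = -19 (t = -5 - 1*14 = -5 - 14 = -19)
-2172 + p(6 + 2*(-5))*t = -2172 + (1/(2*(6 + 2*(-5))))*(-19) = -2172 + (1/(2*(6 - 10)))*(-19) = -2172 + ((½)/(-4))*(-19) = -2172 + ((½)*(-¼))*(-19) = -2172 - ⅛*(-19) = -2172 + 19/8 = -17357/8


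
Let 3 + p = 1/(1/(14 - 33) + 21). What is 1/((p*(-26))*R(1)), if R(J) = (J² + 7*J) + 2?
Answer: 199/152750 ≈ 0.0013028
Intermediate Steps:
R(J) = 2 + J² + 7*J
p = -1175/398 (p = -3 + 1/(1/(14 - 33) + 21) = -3 + 1/(1/(-19) + 21) = -3 + 1/(-1/19 + 21) = -3 + 1/(398/19) = -3 + 19/398 = -1175/398 ≈ -2.9523)
1/((p*(-26))*R(1)) = 1/((-1175/398*(-26))*(2 + 1² + 7*1)) = 1/(15275*(2 + 1 + 7)/199) = 1/((15275/199)*10) = 1/(152750/199) = 199/152750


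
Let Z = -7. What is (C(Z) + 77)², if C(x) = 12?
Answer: 7921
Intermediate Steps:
(C(Z) + 77)² = (12 + 77)² = 89² = 7921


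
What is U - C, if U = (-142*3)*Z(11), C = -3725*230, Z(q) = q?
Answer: 852064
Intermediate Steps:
C = -856750
U = -4686 (U = -142*3*11 = -426*11 = -4686)
U - C = -4686 - 1*(-856750) = -4686 + 856750 = 852064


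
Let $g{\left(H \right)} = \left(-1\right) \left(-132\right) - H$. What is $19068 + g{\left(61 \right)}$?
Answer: $19139$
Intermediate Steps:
$g{\left(H \right)} = 132 - H$
$19068 + g{\left(61 \right)} = 19068 + \left(132 - 61\right) = 19068 + 71 = 19139$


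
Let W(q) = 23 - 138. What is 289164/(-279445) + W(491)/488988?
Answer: -141429862207/136645251660 ≈ -1.0350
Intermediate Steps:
W(q) = -115
289164/(-279445) + W(491)/488988 = 289164/(-279445) - 115/488988 = 289164*(-1/279445) - 115*1/488988 = -289164/279445 - 115/488988 = -141429862207/136645251660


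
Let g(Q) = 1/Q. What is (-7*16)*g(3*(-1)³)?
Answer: 112/3 ≈ 37.333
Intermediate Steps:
g(Q) = 1/Q
(-7*16)*g(3*(-1)³) = (-7*16)/((3*(-1)³)) = -112/(3*(-1)) = -112/(-3) = -112*(-⅓) = 112/3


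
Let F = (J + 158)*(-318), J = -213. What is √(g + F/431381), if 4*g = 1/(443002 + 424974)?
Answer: √5684199882415792099474/374428354856 ≈ 0.20136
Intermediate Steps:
F = 17490 (F = (-213 + 158)*(-318) = -55*(-318) = 17490)
g = 1/3471904 (g = 1/(4*(443002 + 424974)) = (¼)/867976 = (¼)*(1/867976) = 1/3471904 ≈ 2.8803e-7)
√(g + F/431381) = √(1/3471904 + 17490/431381) = √(60724032341/1497713419424) = √5684199882415792099474/374428354856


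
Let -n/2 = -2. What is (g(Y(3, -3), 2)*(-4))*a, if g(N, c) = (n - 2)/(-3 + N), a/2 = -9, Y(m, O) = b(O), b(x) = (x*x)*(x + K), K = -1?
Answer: -48/13 ≈ -3.6923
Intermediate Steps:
n = 4 (n = -2*(-2) = 4)
b(x) = x²*(-1 + x) (b(x) = (x*x)*(x - 1) = x²*(-1 + x))
Y(m, O) = O²*(-1 + O)
a = -18 (a = 2*(-9) = -18)
g(N, c) = 2/(-3 + N) (g(N, c) = (4 - 2)/(-3 + N) = 2/(-3 + N))
(g(Y(3, -3), 2)*(-4))*a = ((2/(-3 + (-3)²*(-1 - 3)))*(-4))*(-18) = ((2/(-3 + 9*(-4)))*(-4))*(-18) = ((2/(-3 - 36))*(-4))*(-18) = ((2/(-39))*(-4))*(-18) = ((2*(-1/39))*(-4))*(-18) = -2/39*(-4)*(-18) = (8/39)*(-18) = -48/13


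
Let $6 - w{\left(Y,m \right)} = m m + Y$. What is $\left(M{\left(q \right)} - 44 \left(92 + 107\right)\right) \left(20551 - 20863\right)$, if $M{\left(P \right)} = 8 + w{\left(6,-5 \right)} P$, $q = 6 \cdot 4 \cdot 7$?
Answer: $4039776$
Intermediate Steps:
$w{\left(Y,m \right)} = 6 - Y - m^{2}$ ($w{\left(Y,m \right)} = 6 - \left(m m + Y\right) = 6 - \left(m^{2} + Y\right) = 6 - \left(Y + m^{2}\right) = 6 - Y - m^{2}$)
$q = 168$ ($q = 24 \cdot 7 = 168$)
$M{\left(P \right)} = 8 - 25 P$ ($M{\left(P \right)} = 8 + \left(6 - 6 - \left(-5\right)^{2}\right) P = 8 + \left(6 - 6 - 25\right) P = 8 - 25 P$)
$\left(M{\left(q \right)} - 44 \left(92 + 107\right)\right) \left(20551 - 20863\right) = \left(\left(8 - 4200\right) - 44 \left(92 + 107\right)\right) \left(20551 - 20863\right) = \left(\left(8 - 4200\right) - 8756\right) \left(-312\right) = \left(-4192 - 8756\right) \left(-312\right) = \left(-12948\right) \left(-312\right) = 4039776$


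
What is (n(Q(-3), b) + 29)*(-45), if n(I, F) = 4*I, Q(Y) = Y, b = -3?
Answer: -765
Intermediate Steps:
(n(Q(-3), b) + 29)*(-45) = (4*(-3) + 29)*(-45) = (-12 + 29)*(-45) = 17*(-45) = -765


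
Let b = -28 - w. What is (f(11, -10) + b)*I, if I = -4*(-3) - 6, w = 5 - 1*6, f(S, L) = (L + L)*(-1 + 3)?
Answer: -402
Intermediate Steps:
f(S, L) = 4*L (f(S, L) = (2*L)*2 = 4*L)
w = -1 (w = 5 - 6 = -1)
b = -27 (b = -28 - 1*(-1) = -28 + 1 = -27)
I = 6 (I = 12 - 6 = 6)
(f(11, -10) + b)*I = (4*(-10) - 27)*6 = (-40 - 27)*6 = -67*6 = -402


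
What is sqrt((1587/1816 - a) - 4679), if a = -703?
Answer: I*sqrt(3277348366)/908 ≈ 63.049*I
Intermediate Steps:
sqrt((1587/1816 - a) - 4679) = sqrt((1587/1816 - 1*(-703)) - 4679) = sqrt((1587*(1/1816) + 703) - 4679) = sqrt((1587/1816 + 703) - 4679) = sqrt(1278235/1816 - 4679) = sqrt(-7218829/1816) = I*sqrt(3277348366)/908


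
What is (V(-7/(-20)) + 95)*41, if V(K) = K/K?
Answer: 3936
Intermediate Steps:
V(K) = 1
(V(-7/(-20)) + 95)*41 = (1 + 95)*41 = 96*41 = 3936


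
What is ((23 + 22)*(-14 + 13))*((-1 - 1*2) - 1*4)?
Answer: 315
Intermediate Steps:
((23 + 22)*(-14 + 13))*((-1 - 1*2) - 1*4) = (45*(-1))*((-1 - 2) - 4) = -45*(-3 - 4) = -45*(-7) = 315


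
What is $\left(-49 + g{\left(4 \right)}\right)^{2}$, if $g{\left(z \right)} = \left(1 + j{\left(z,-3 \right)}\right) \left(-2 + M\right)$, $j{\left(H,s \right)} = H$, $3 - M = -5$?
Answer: $361$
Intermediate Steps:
$M = 8$ ($M = 3 - -5 = 3 + 5 = 8$)
$g{\left(z \right)} = 6 + 6 z$ ($g{\left(z \right)} = \left(1 + z\right) \left(-2 + 8\right) = \left(1 + z\right) 6 = 6 + 6 z$)
$\left(-49 + g{\left(4 \right)}\right)^{2} = \left(-49 + \left(6 + 6 \cdot 4\right)\right)^{2} = \left(-49 + \left(6 + 24\right)\right)^{2} = \left(-49 + 30\right)^{2} = \left(-19\right)^{2} = 361$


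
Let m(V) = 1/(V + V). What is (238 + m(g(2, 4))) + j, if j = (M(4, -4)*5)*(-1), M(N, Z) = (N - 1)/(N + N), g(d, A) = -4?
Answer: 236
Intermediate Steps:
M(N, Z) = (-1 + N)/(2*N) (M(N, Z) = (-1 + N)/((2*N)) = (-1 + N)*(1/(2*N)) = (-1 + N)/(2*N))
m(V) = 1/(2*V)
j = -15/8 (j = (((½)*(-1 + 4)/4)*5)*(-1) = (((½)*(¼)*3)*5)*(-1) = ((3/8)*5)*(-1) = (15/8)*(-1) = -15/8 ≈ -1.8750)
(238 + m(g(2, 4))) + j = (238 + (½)/(-4)) - 15/8 = (238 + (½)*(-¼)) - 15/8 = (238 - ⅛) - 15/8 = 1903/8 - 15/8 = 236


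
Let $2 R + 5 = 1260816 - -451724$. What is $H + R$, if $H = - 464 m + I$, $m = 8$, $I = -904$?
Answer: $\frac{1703303}{2} \approx 8.5165 \cdot 10^{5}$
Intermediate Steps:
$H = -4616$ ($H = \left(-464\right) 8 - 904 = -3712 - 904 = -4616$)
$R = \frac{1712535}{2}$ ($R = - \frac{5}{2} + \frac{1260816 - -451724}{2} = - \frac{5}{2} + \frac{1260816 + 451724}{2} = - \frac{5}{2} + \frac{1}{2} \cdot 1712540 = - \frac{5}{2} + 856270 = \frac{1712535}{2} \approx 8.5627 \cdot 10^{5}$)
$H + R = -4616 + \frac{1712535}{2} = \frac{1703303}{2}$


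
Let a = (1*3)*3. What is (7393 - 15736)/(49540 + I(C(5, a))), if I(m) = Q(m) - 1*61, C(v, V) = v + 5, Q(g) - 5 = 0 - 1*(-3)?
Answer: -8343/49487 ≈ -0.16859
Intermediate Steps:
Q(g) = 8 (Q(g) = 5 + (0 - 1*(-3)) = 5 + (0 + 3) = 5 + 3 = 8)
a = 9 (a = 3*3 = 9)
C(v, V) = 5 + v
I(m) = -53 (I(m) = 8 - 1*61 = 8 - 61 = -53)
(7393 - 15736)/(49540 + I(C(5, a))) = (7393 - 15736)/(49540 - 53) = -8343/49487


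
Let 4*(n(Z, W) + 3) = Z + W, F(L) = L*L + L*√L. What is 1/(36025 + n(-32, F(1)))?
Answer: 2/72029 ≈ 2.7767e-5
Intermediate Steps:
F(L) = L² + L^(3/2)
n(Z, W) = -3 + W/4 + Z/4 (n(Z, W) = -3 + (Z + W)/4 = -3 + (W + Z)/4 = -3 + (W/4 + Z/4) = -3 + W/4 + Z/4)
1/(36025 + n(-32, F(1))) = 1/(36025 + (-3 + (1² + 1^(3/2))/4 + (¼)*(-32))) = 1/(36025 + (-3 + (1 + 1)/4 - 8)) = 1/(36025 + (-3 + (¼)*2 - 8)) = 1/(36025 + (-3 + ½ - 8)) = 1/(36025 - 21/2) = 1/(72029/2) = 2/72029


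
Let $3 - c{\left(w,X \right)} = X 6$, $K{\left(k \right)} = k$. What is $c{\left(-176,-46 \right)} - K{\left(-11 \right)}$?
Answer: $290$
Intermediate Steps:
$c{\left(w,X \right)} = 3 - 6 X$ ($c{\left(w,X \right)} = 3 - X 6 = 3 - 6 X$)
$c{\left(-176,-46 \right)} - K{\left(-11 \right)} = \left(3 - -276\right) - -11 = \left(3 + 276\right) + 11 = 279 + 11 = 290$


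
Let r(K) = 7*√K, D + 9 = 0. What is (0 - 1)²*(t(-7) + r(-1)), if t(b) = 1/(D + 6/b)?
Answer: -7/69 + 7*I ≈ -0.10145 + 7.0*I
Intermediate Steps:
D = -9 (D = -9 + 0 = -9)
t(b) = 1/(-9 + 6/b)
(0 - 1)²*(t(-7) + r(-1)) = (0 - 1)²*(-1*(-7)/(-6 + 9*(-7)) + 7*√(-1)) = (-1)²*(-1*(-7)/(-6 - 63) + 7*I) = 1*(-1*(-7)/(-69) + 7*I) = 1*(-1*(-7)*(-1/69) + 7*I) = 1*(-7/69 + 7*I) = -7/69 + 7*I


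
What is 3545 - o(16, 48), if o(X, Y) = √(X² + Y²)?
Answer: 3545 - 16*√10 ≈ 3494.4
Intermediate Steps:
3545 - o(16, 48) = 3545 - √(16² + 48²) = 3545 - √(256 + 2304) = 3545 - √2560 = 3545 - 16*√10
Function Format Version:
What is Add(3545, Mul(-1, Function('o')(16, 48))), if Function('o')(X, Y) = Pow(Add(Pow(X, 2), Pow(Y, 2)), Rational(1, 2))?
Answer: Add(3545, Mul(-16, Pow(10, Rational(1, 2)))) ≈ 3494.4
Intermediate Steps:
Add(3545, Mul(-1, Function('o')(16, 48))) = Add(3545, Mul(-1, Pow(Add(Pow(16, 2), Pow(48, 2)), Rational(1, 2)))) = Add(3545, Mul(-1, Pow(Add(256, 2304), Rational(1, 2)))) = Add(3545, Mul(-1, Pow(2560, Rational(1, 2)))) = Add(3545, Mul(-1, Mul(16, Pow(10, Rational(1, 2))))) = Add(3545, Mul(-16, Pow(10, Rational(1, 2))))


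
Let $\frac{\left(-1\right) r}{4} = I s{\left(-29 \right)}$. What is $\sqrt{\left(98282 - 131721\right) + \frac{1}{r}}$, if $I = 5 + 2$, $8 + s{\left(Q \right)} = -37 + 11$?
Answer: $\frac{3 i \sqrt{841830514}}{476} \approx 182.86 i$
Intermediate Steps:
$s{\left(Q \right)} = -34$ ($s{\left(Q \right)} = -8 + \left(-37 + 11\right) = -8 - 26 = -34$)
$I = 7$
$r = 952$ ($r = - 4 \cdot 7 \left(-34\right) = \left(-4\right) \left(-238\right) = 952$)
$\sqrt{\left(98282 - 131721\right) + \frac{1}{r}} = \sqrt{\left(98282 - 131721\right) + \frac{1}{952}} = \sqrt{-33439 + \frac{1}{952}} = \sqrt{- \frac{31833927}{952}} = \frac{3 i \sqrt{841830514}}{476}$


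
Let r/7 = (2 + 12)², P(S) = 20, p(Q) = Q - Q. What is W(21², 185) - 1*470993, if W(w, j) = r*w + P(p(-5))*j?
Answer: 137759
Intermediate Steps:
p(Q) = 0
r = 1372 (r = 7*(2 + 12)² = 7*14² = 7*196 = 1372)
W(w, j) = 20*j + 1372*w (W(w, j) = 1372*w + 20*j = 20*j + 1372*w)
W(21², 185) - 1*470993 = (20*185 + 1372*21²) - 1*470993 = (3700 + 1372*441) - 470993 = (3700 + 605052) - 470993 = 608752 - 470993 = 137759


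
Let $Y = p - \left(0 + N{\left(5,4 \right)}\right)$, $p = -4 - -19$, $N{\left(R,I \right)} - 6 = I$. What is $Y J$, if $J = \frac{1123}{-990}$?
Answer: $- \frac{1123}{198} \approx -5.6717$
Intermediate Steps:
$N{\left(R,I \right)} = 6 + I$
$J = - \frac{1123}{990}$ ($J = 1123 \left(- \frac{1}{990}\right) = - \frac{1123}{990} \approx -1.1343$)
$p = 15$ ($p = -4 + 19 = 15$)
$Y = 5$ ($Y = 15 - \left(0 + \left(6 + 4\right)\right) = 15 - \left(0 + 10\right) = 15 - 10 = 5$)
$Y J = 5 \left(- \frac{1123}{990}\right) = - \frac{1123}{198}$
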